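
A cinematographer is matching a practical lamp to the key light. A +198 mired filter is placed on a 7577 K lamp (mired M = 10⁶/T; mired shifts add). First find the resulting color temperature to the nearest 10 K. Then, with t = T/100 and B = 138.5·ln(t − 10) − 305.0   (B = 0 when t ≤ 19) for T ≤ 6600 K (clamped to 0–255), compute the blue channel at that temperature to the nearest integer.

M_in = 10⁶/7577 = 131.98; M_out = 131.98 + (+198) = 329.98.
T_out = 10⁶/329.98 = 3030.5 K → 3030 K; t = 30.3.
B = 138.5·ln(30.3 − 10) − 305.0 = 138.5·ln 20.3 − 305.0 = 138.5·3.0106 − 305.0 = 111.971.
Rounded: 112.

112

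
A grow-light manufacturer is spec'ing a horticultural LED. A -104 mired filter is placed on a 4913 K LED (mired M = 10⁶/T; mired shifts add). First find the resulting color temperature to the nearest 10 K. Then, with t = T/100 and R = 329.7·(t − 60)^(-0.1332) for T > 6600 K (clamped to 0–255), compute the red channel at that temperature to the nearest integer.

201

M_in = 10⁶/4913 = 203.54; M_out = 203.54 + (-104) = 99.54.
T_out = 10⁶/99.54 = 10046.0 K → 10050 K; t = 100.5.
R = 329.7·(100.5 − 60)^(-0.1332) = 329.7·40.5^(-0.1332) = 329.7·0.61078 = 201.375.
Rounded: 201.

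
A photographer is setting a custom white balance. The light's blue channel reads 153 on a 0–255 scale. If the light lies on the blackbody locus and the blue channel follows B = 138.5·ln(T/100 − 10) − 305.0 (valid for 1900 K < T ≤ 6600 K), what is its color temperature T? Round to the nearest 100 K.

3700 K

ln(t − 10) = (153 + 305.0) / 138.5 = 3.3069.
t − 10 = e^3.3069 = 27.299, so t = 37.299.
T = 100·t = 3730 K → 3700 K to the nearest 100 K.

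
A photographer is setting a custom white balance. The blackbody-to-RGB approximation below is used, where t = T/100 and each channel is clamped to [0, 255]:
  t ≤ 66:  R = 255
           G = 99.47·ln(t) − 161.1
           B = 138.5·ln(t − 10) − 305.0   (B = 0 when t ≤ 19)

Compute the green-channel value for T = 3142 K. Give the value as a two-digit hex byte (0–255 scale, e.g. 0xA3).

0xB6

t = 3142/100 = 31.42; the t ≤ 66 branch applies.
G = 99.47·ln 31.42 − 161.1 = 99.47·3.4474 − 161.1 = 181.817.
Rounded: 182; in hex, 0xB6.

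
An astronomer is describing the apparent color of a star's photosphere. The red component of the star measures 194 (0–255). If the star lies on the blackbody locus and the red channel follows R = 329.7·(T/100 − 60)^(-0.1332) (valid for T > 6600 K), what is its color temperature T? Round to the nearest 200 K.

11400 K

(t − 60)^(-0.1332) = 194/329.7 = 0.58841.
t − 60 = 0.58841^(1/-0.1332) = 0.58841^(-7.508) = 53.593, so t = 113.593.
T = 100·t = 11359 K → 11400 K to the nearest 200 K.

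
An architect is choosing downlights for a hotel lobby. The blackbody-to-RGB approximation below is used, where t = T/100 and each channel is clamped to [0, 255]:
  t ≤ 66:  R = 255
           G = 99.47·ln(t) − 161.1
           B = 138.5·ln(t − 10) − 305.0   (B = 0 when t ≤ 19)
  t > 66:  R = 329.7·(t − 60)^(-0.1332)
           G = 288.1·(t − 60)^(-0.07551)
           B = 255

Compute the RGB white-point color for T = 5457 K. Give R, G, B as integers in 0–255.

t = 5457/100 = 54.57; the t ≤ 66 branch applies.
R = 255 by definition for t ≤ 66.
G = 99.47·ln 54.57 − 161.1 = 99.47·3.9995 − 161.1 = 236.729.
B = 138.5·ln(54.57 − 10) − 305.0 = 138.5·ln 44.57 − 305.0 = 138.5·3.7971 − 305.0 = 220.893.
Rounded: (255, 237, 221).

R=255, G=237, B=221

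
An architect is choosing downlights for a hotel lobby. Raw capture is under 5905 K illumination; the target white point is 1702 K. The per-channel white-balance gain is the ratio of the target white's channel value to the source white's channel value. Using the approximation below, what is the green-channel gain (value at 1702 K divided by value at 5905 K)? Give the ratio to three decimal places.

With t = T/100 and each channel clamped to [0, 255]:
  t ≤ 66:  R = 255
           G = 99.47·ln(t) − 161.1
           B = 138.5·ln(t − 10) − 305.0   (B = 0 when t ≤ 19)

0.494

At 5905 K (t = 59.05):
  G = 99.47·ln 59.05 − 161.1 = 99.47·4.0784 − 161.1 = 244.577.
At 1702 K (t = 17.02):
  G = 99.47·ln 17.02 − 161.1 = 99.47·2.8344 − 161.1 = 120.837.
Gain = 120.837 / 244.577 = 0.4941 → 0.494.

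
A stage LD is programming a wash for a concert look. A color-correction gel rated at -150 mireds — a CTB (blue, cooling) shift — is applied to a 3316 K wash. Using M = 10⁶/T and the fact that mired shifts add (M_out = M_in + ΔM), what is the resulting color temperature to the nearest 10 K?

6600 K

M_in = 10⁶/3316 = 301.57 mireds.
M_out = 301.57 + (-150) = 151.57 mireds.
T_out = 10⁶/151.57 = 6597.7 K → 6600 K.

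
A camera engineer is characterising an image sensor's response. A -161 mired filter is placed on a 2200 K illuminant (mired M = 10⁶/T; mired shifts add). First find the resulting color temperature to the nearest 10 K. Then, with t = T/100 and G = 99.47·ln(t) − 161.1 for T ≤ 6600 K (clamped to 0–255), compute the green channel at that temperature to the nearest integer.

M_in = 10⁶/2200 = 454.55; M_out = 454.55 + (-161) = 293.55.
T_out = 10⁶/293.55 = 3406.6 K → 3410 K; t = 34.1.
G = 99.47·ln 34.1 − 161.1 = 99.47·3.5293 − 161.1 = 189.959.
Rounded: 190.

190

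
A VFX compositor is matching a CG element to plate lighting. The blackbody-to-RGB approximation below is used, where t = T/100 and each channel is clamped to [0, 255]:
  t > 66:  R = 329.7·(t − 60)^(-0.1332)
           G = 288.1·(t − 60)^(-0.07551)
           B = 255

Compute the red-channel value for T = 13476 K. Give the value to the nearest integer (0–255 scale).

t = 13476/100 = 134.76; the t > 66 branch applies.
R = 329.7·(134.76 − 60)^(-0.1332) = 329.7·74.76^(-0.1332) = 329.7·0.56289 = 185.586.
Rounded: 186.

186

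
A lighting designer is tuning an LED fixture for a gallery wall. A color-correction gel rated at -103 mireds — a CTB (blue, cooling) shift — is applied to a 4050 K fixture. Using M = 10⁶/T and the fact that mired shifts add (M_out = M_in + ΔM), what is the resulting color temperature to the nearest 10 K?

6950 K

M_in = 10⁶/4050 = 246.91 mireds.
M_out = 246.91 + (-103) = 143.91 mireds.
T_out = 10⁶/143.91 = 6948.6 K → 6950 K.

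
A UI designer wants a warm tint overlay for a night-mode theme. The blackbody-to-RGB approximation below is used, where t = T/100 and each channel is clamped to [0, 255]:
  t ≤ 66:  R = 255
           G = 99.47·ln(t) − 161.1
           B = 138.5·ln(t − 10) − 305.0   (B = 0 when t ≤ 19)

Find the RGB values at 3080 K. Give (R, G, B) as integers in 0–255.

t = 3080/100 = 30.8; the t ≤ 66 branch applies.
R = 255 by definition for t ≤ 66.
G = 99.47·ln 30.8 − 161.1 = 99.47·3.4275 − 161.1 = 179.835.
B = 138.5·ln(30.8 − 10) − 305.0 = 138.5·ln 20.8 − 305.0 = 138.5·3.0350 − 305.0 = 115.341.
Rounded: (255, 180, 115).

(255, 180, 115)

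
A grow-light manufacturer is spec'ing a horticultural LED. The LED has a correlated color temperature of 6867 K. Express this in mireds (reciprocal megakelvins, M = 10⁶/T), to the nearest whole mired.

M = 10⁶ / 6867 = 145.624 → 146 mireds.

146 mireds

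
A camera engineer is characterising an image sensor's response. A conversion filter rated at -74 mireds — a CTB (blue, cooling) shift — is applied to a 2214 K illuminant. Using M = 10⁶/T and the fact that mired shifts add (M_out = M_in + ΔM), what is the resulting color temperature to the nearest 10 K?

M_in = 10⁶/2214 = 451.67 mireds.
M_out = 451.67 + (-74) = 377.67 mireds.
T_out = 10⁶/377.67 = 2647.8 K → 2650 K.

2650 K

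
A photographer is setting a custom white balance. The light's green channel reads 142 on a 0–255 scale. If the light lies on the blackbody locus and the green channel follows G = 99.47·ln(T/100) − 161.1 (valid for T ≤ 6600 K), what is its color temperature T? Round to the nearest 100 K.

ln t = (142 + 161.1) / 99.47 = 3.0471.
t = e^3.0471 = 21.055.
T = 100·t = 2106 K → 2100 K to the nearest 100 K.

2100 K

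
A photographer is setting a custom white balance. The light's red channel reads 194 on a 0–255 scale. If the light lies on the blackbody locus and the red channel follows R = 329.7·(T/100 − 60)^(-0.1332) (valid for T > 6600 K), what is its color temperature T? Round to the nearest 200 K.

(t − 60)^(-0.1332) = 194/329.7 = 0.58841.
t − 60 = 0.58841^(1/-0.1332) = 0.58841^(-7.508) = 53.593, so t = 113.593.
T = 100·t = 11359 K → 11400 K to the nearest 200 K.

11400 K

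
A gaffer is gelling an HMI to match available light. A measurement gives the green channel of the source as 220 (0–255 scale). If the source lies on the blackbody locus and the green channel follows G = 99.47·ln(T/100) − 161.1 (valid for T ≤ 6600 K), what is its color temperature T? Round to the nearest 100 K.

4600 K

ln t = (220 + 161.1) / 99.47 = 3.8313.
t = e^3.8313 = 46.123.
T = 100·t = 4612 K → 4600 K to the nearest 100 K.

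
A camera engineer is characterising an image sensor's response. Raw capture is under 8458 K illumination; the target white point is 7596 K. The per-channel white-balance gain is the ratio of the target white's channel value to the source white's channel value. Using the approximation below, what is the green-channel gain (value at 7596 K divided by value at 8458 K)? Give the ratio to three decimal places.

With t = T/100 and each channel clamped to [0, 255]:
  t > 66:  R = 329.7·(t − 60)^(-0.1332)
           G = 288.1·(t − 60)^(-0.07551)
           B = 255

At 8458 K (t = 84.58):
  G = 288.1·(84.58 − 60)^(-0.07551) = 288.1·24.58^(-0.07551) = 288.1·0.78523 = 226.225.
At 7596 K (t = 75.96):
  G = 288.1·(75.96 − 60)^(-0.07551) = 288.1·15.96^(-0.07551) = 288.1·0.81126 = 233.723.
Gain = 233.723 / 226.225 = 1.0331 → 1.033.

1.033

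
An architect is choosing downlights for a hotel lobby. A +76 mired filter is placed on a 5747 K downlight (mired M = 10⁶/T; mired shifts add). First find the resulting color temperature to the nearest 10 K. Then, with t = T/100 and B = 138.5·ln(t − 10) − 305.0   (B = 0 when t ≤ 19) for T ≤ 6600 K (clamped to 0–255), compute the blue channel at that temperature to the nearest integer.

166

M_in = 10⁶/5747 = 174.00; M_out = 174.00 + (+76) = 250.00.
T_out = 10⁶/250.00 = 3999.9 K → 4000 K; t = 40.
B = 138.5·ln(40 − 10) − 305.0 = 138.5·ln 30 − 305.0 = 138.5·3.4012 − 305.0 = 166.066.
Rounded: 166.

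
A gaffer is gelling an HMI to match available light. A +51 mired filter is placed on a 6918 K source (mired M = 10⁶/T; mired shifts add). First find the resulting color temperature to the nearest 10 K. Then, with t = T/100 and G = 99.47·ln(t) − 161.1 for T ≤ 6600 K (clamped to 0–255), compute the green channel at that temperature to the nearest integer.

230

M_in = 10⁶/6918 = 144.55; M_out = 144.55 + (+51) = 195.55.
T_out = 10⁶/195.55 = 5113.8 K → 5110 K; t = 51.1.
G = 99.47·ln 51.1 − 161.1 = 99.47·3.9338 − 161.1 = 230.194.
Rounded: 230.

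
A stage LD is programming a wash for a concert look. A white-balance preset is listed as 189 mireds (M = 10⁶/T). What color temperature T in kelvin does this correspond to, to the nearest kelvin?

T = 10⁶ / 189 = 5291.01 K → 5291 K.

5291 K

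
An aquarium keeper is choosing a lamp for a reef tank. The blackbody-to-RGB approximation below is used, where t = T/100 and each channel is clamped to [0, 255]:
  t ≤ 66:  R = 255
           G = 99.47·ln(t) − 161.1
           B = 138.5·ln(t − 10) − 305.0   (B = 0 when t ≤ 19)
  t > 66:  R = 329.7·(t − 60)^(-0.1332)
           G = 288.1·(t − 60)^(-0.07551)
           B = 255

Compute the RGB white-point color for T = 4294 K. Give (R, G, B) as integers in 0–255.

(255, 213, 179)

t = 4294/100 = 42.94; the t ≤ 66 branch applies.
R = 255 by definition for t ≤ 66.
G = 99.47·ln 42.94 − 161.1 = 99.47·3.7598 − 161.1 = 212.888.
B = 138.5·ln(42.94 − 10) − 305.0 = 138.5·ln 32.94 − 305.0 = 138.5·3.4947 − 305.0 = 179.014.
Rounded: (255, 213, 179).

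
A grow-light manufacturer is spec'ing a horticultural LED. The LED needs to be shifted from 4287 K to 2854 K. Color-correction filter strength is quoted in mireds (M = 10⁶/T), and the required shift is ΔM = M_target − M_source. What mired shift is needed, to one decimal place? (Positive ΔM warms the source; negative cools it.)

M_source = 10⁶/4287 = 233.263; M_target = 10⁶/2854 = 350.385.
ΔM = 350.385 − 233.263 = 117.122 → +117.1 mireds, a warming shift.

+117.1 mireds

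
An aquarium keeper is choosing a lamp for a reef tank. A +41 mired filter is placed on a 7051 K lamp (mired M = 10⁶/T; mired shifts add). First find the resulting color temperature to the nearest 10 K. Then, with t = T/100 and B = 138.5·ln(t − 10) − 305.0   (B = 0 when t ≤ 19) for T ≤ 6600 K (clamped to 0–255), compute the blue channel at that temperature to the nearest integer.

M_in = 10⁶/7051 = 141.82; M_out = 141.82 + (+41) = 182.82.
T_out = 10⁶/182.82 = 5469.7 K → 5470 K; t = 54.7.
B = 138.5·ln(54.7 − 10) − 305.0 = 138.5·ln 44.7 − 305.0 = 138.5·3.8000 − 305.0 = 221.296.
Rounded: 221.

221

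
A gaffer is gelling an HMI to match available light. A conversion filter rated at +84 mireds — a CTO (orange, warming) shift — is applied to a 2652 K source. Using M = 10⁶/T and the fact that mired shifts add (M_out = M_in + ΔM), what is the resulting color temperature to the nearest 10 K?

M_in = 10⁶/2652 = 377.07 mireds.
M_out = 377.07 + (+84) = 461.07 mireds.
T_out = 10⁶/461.07 = 2168.8 K → 2170 K.

2170 K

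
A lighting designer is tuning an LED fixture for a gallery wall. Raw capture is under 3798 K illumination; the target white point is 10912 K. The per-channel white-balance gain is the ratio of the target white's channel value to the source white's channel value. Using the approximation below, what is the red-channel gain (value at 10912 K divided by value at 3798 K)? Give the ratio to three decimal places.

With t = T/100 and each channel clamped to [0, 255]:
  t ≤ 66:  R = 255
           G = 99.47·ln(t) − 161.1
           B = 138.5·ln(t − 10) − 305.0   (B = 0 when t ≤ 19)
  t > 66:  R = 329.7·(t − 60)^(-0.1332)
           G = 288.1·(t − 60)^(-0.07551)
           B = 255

0.770

At 3798 K (t = 37.98):
  R = 255 by definition for t ≤ 66.
At 10912 K (t = 109.12):
  R = 329.7·(109.12 − 60)^(-0.1332) = 329.7·49.12^(-0.1332) = 329.7·0.59528 = 196.265.
Gain = 196.265 / 255.000 = 0.7697 → 0.770.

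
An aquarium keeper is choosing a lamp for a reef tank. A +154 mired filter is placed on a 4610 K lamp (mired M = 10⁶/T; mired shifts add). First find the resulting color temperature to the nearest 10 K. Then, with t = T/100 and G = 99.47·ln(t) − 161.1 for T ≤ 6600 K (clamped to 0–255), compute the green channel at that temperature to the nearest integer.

M_in = 10⁶/4610 = 216.92; M_out = 216.92 + (+154) = 370.92.
T_out = 10⁶/370.92 = 2696.0 K → 2700 K; t = 27.
G = 99.47·ln 27 − 161.1 = 99.47·3.2958 − 161.1 = 166.737.
Rounded: 167.

167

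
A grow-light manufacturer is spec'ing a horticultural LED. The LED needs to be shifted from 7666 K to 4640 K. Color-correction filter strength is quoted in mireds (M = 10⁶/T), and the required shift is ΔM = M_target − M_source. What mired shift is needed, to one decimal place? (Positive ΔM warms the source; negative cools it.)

+85.1 mireds

M_source = 10⁶/7666 = 130.446; M_target = 10⁶/4640 = 215.517.
ΔM = 215.517 − 130.446 = 85.071 → +85.1 mireds, a warming shift.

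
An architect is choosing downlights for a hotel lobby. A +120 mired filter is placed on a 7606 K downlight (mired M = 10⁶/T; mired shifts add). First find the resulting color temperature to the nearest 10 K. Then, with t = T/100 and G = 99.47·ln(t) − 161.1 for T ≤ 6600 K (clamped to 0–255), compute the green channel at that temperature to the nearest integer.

M_in = 10⁶/7606 = 131.48; M_out = 131.48 + (+120) = 251.48.
T_out = 10⁶/251.48 = 3976.5 K → 3980 K; t = 39.8.
G = 99.47·ln 39.8 − 161.1 = 99.47·3.6839 − 161.1 = 205.334.
Rounded: 205.

205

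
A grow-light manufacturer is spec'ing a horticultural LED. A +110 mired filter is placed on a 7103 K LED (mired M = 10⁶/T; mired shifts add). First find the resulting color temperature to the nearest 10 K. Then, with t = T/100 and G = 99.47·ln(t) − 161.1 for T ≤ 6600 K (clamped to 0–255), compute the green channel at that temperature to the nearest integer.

206

M_in = 10⁶/7103 = 140.79; M_out = 140.79 + (+110) = 250.79.
T_out = 10⁶/250.79 = 3987.5 K → 3990 K; t = 39.9.
G = 99.47·ln 39.9 − 161.1 = 99.47·3.6864 − 161.1 = 205.584.
Rounded: 206.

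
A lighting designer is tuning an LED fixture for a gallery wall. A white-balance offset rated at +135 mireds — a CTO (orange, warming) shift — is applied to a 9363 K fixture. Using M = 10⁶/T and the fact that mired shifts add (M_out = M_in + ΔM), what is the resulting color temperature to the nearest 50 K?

4150 K

M_in = 10⁶/9363 = 106.80 mireds.
M_out = 106.80 + (+135) = 241.80 mireds.
T_out = 10⁶/241.80 = 4135.6 K → 4150 K.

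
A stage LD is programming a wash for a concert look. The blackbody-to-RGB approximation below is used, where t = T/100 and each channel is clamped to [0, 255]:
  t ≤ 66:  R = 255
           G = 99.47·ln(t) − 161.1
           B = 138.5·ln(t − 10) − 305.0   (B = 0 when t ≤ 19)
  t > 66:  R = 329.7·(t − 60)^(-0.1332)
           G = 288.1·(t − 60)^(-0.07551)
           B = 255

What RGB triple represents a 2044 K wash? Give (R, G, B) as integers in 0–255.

(255, 139, 20)

t = 2044/100 = 20.44; the t ≤ 66 branch applies.
R = 255 by definition for t ≤ 66.
G = 99.47·ln 20.44 − 161.1 = 99.47·3.0175 − 161.1 = 139.050.
B = 138.5·ln(20.44 − 10) − 305.0 = 138.5·ln 10.44 − 305.0 = 138.5·2.3456 − 305.0 = 19.872.
Rounded: (255, 139, 20).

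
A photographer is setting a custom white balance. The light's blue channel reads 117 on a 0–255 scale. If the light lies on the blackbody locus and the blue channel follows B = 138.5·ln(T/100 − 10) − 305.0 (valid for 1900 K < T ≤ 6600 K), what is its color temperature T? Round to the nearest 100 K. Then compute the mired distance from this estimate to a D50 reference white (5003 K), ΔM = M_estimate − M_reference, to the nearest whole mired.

+123 mireds

ln(t − 10) = (117 + 305.0) / 138.5 = 3.0469.
t − 10 = e^3.0469 = 21.051, so t = 31.051.
T = 100·t = 3105 K → 3100 K to the nearest 100 K.
M_estimate = 10⁶/3100 = 322.58; M_reference = 10⁶/5003 = 199.88.
ΔM = 322.58 − 199.88 = 122.70 → +123 mireds.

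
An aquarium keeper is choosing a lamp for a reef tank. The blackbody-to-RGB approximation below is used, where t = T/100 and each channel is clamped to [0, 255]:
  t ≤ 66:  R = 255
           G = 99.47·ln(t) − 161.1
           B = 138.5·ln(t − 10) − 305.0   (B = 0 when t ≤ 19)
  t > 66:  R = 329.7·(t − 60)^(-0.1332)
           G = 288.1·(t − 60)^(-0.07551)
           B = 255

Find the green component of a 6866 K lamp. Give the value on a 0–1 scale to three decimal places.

t = 6866/100 = 68.66; the t > 66 branch applies.
G = 288.1·(68.66 − 60)^(-0.07551) = 288.1·8.66^(-0.07551) = 288.1·0.84959 = 244.766.
On a 0–1 scale: 244.766/255 = 0.9599 → 0.960.

0.960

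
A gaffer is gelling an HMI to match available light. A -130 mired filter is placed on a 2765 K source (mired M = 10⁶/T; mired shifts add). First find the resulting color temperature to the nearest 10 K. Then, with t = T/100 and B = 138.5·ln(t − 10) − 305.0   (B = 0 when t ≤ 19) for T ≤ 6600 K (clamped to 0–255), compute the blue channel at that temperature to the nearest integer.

180

M_in = 10⁶/2765 = 361.66; M_out = 361.66 + (-130) = 231.66.
T_out = 10⁶/231.66 = 4316.6 K → 4320 K; t = 43.2.
B = 138.5·ln(43.2 − 10) − 305.0 = 138.5·ln 33.2 − 305.0 = 138.5·3.5025 − 305.0 = 180.103.
Rounded: 180.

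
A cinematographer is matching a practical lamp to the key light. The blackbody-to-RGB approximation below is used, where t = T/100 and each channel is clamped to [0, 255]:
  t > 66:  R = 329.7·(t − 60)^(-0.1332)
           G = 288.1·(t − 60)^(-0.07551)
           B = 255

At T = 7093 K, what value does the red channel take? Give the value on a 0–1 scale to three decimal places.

0.940

t = 7093/100 = 70.93; the t > 66 branch applies.
R = 329.7·(70.93 − 60)^(-0.1332) = 329.7·10.93^(-0.1332) = 329.7·0.72720 = 239.759.
On a 0–1 scale: 239.759/255 = 0.9402 → 0.940.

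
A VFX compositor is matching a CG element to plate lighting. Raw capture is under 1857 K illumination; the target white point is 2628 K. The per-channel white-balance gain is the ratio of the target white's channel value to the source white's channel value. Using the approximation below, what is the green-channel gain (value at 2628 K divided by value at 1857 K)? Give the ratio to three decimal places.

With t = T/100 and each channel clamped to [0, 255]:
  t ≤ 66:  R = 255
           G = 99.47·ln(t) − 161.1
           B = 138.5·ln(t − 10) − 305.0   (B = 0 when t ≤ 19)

1.267

At 1857 K (t = 18.57):
  G = 99.47·ln 18.57 − 161.1 = 99.47·2.9215 − 161.1 = 129.506.
At 2628 K (t = 26.28):
  G = 99.47·ln 26.28 − 161.1 = 99.47·3.2688 − 161.1 = 164.048.
Gain = 164.048 / 129.506 = 1.2667 → 1.267.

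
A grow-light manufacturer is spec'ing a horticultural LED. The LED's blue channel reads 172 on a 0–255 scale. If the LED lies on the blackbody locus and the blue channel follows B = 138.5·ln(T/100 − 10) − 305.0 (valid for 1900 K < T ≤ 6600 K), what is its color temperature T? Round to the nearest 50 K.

ln(t − 10) = (172 + 305.0) / 138.5 = 3.4440.
t − 10 = e^3.4440 = 31.313, so t = 41.313.
T = 100·t = 4131 K → 4150 K to the nearest 50 K.

4150 K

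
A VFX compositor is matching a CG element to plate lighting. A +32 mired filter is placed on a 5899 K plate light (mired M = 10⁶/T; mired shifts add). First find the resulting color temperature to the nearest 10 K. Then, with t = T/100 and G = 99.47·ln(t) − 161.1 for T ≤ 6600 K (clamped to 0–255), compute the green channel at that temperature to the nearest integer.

227

M_in = 10⁶/5899 = 169.52; M_out = 169.52 + (+32) = 201.52.
T_out = 10⁶/201.52 = 4962.3 K → 4960 K; t = 49.6.
G = 99.47·ln 49.6 − 161.1 = 99.47·3.9040 − 161.1 = 227.230.
Rounded: 227.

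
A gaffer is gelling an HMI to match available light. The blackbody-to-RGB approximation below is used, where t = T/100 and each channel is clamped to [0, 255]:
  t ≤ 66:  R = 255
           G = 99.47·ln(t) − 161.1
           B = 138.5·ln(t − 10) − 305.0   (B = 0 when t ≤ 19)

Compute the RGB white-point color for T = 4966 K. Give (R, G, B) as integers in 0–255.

(255, 227, 205)

t = 4966/100 = 49.66; the t ≤ 66 branch applies.
R = 255 by definition for t ≤ 66.
G = 99.47·ln 49.66 − 161.1 = 99.47·3.9052 − 161.1 = 227.350.
B = 138.5·ln(49.66 − 10) − 305.0 = 138.5·ln 39.66 − 305.0 = 138.5·3.6803 − 305.0 = 204.728.
Rounded: (255, 227, 205).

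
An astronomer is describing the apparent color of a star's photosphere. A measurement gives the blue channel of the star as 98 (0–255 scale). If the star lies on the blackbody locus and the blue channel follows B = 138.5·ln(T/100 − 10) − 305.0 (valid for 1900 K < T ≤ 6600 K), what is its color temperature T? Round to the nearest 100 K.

2800 K

ln(t − 10) = (98 + 305.0) / 138.5 = 2.9097.
t − 10 = e^2.9097 = 18.352, so t = 28.352.
T = 100·t = 2835 K → 2800 K to the nearest 100 K.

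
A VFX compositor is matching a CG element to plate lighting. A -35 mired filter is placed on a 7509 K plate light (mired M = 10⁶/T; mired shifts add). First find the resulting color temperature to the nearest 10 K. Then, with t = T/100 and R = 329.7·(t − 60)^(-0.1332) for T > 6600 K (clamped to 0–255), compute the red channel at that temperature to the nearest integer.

200

M_in = 10⁶/7509 = 133.17; M_out = 133.17 + (-35) = 98.17.
T_out = 10⁶/98.17 = 10186.0 K → 10190 K; t = 101.9.
R = 329.7·(101.9 − 60)^(-0.1332) = 329.7·41.9^(-0.1332) = 329.7·0.60802 = 200.466.
Rounded: 200.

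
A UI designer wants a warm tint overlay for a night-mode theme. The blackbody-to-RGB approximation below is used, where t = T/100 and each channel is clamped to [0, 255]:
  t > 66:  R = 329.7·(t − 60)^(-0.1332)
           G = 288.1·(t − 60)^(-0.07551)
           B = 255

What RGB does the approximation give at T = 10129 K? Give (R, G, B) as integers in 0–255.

t = 10129/100 = 101.29; the t > 66 branch applies.
R = 329.7·(101.29 − 60)^(-0.1332) = 329.7·41.29^(-0.1332) = 329.7·0.60921 = 200.858.
G = 288.1·(101.29 − 60)^(-0.07551) = 288.1·41.29^(-0.07551) = 288.1·0.75507 = 217.536.
B = 255 by definition for t > 66.
Rounded: (201, 218, 255).

(201, 218, 255)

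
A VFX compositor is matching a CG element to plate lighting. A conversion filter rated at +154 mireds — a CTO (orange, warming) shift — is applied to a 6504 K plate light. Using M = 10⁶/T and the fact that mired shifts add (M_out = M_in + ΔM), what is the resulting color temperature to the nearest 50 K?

3250 K

M_in = 10⁶/6504 = 153.75 mireds.
M_out = 153.75 + (+154) = 307.75 mireds.
T_out = 10⁶/307.75 = 3249.4 K → 3250 K.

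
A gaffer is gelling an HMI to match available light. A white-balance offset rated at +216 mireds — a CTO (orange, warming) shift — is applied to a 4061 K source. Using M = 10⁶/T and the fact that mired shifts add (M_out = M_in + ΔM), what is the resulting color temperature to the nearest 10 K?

2160 K

M_in = 10⁶/4061 = 246.24 mireds.
M_out = 246.24 + (+216) = 462.24 mireds.
T_out = 10⁶/462.24 = 2163.4 K → 2160 K.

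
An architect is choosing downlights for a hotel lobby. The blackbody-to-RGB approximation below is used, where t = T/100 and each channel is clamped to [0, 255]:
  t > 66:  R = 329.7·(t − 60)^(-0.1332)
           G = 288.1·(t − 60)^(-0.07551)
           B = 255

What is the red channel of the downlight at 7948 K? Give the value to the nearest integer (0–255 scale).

222

t = 7948/100 = 79.48; the t > 66 branch applies.
R = 329.7·(79.48 − 60)^(-0.1332) = 329.7·19.48^(-0.1332) = 329.7·0.67333 = 221.996.
Rounded: 222.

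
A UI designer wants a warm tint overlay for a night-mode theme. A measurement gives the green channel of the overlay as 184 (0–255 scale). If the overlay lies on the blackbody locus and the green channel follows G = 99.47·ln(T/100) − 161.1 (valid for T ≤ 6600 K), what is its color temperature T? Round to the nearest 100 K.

ln t = (184 + 161.1) / 99.47 = 3.4694.
t = e^3.4694 = 32.117.
T = 100·t = 3212 K → 3200 K to the nearest 100 K.

3200 K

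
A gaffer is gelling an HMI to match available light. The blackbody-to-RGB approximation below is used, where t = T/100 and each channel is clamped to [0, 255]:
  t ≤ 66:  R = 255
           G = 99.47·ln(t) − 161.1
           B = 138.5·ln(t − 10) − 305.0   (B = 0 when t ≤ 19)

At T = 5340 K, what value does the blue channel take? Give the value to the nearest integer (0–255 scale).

t = 5340/100 = 53.4; the t ≤ 66 branch applies.
B = 138.5·ln(53.4 − 10) − 305.0 = 138.5·ln 43.4 − 305.0 = 138.5·3.7705 − 305.0 = 217.209.
Rounded: 217.

217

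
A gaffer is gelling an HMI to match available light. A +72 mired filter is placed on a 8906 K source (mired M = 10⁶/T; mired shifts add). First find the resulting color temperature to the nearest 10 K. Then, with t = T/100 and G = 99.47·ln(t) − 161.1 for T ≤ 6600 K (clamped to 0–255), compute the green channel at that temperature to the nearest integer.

M_in = 10⁶/8906 = 112.28; M_out = 112.28 + (+72) = 184.28.
T_out = 10⁶/184.28 = 5426.4 K → 5430 K; t = 54.3.
G = 99.47·ln 54.3 − 161.1 = 99.47·3.9945 − 161.1 = 236.235.
Rounded: 236.

236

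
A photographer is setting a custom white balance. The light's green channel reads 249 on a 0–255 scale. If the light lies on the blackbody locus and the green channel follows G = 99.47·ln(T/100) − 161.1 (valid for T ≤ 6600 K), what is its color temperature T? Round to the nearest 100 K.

6200 K

ln t = (249 + 161.1) / 99.47 = 4.1229.
t = e^4.1229 = 61.735.
T = 100·t = 6174 K → 6200 K to the nearest 100 K.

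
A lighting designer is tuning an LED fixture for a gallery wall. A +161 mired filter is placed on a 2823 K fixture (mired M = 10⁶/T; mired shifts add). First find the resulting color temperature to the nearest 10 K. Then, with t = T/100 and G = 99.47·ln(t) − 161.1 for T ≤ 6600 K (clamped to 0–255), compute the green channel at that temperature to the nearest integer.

134

M_in = 10⁶/2823 = 354.23; M_out = 354.23 + (+161) = 515.23.
T_out = 10⁶/515.23 = 1940.9 K → 1940 K; t = 19.4.
G = 99.47·ln 19.4 − 161.1 = 99.47·2.9653 − 161.1 = 133.856.
Rounded: 134.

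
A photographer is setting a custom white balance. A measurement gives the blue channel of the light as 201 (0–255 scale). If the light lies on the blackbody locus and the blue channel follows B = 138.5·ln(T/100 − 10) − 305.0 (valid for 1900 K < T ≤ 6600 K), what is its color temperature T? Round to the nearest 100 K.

4900 K

ln(t − 10) = (201 + 305.0) / 138.5 = 3.6534.
t − 10 = e^3.6534 = 38.607, so t = 48.607.
T = 100·t = 4861 K → 4900 K to the nearest 100 K.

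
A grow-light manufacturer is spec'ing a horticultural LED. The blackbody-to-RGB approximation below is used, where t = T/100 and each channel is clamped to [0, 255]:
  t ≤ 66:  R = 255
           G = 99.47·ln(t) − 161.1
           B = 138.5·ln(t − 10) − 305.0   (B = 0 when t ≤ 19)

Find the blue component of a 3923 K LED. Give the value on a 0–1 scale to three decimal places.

t = 3923/100 = 39.23; the t ≤ 66 branch applies.
B = 138.5·ln(39.23 − 10) − 305.0 = 138.5·ln 29.23 − 305.0 = 138.5·3.3752 − 305.0 = 162.465.
On a 0–1 scale: 162.465/255 = 0.6371 → 0.637.

0.637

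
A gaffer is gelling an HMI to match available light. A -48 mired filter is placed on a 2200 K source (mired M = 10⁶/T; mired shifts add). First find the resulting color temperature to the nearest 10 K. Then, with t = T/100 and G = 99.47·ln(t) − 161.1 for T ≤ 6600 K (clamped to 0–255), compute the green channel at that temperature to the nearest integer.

M_in = 10⁶/2200 = 454.55; M_out = 454.55 + (-48) = 406.55.
T_out = 10⁶/406.55 = 2459.7 K → 2460 K; t = 24.6.
G = 99.47·ln 24.6 − 161.1 = 99.47·3.2027 − 161.1 = 157.477.
Rounded: 157.

157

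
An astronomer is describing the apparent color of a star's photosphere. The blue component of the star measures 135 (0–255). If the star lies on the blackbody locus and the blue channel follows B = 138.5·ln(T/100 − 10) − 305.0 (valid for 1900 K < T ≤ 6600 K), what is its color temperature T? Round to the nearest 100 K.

3400 K

ln(t − 10) = (135 + 305.0) / 138.5 = 3.1769.
t − 10 = e^3.1769 = 23.972, so t = 33.972.
T = 100·t = 3397 K → 3400 K to the nearest 100 K.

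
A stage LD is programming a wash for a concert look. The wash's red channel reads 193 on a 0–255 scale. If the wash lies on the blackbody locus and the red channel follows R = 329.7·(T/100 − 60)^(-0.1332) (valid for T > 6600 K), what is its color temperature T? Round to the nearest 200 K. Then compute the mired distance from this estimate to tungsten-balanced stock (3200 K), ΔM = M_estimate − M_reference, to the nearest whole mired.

-226 mireds

(t − 60)^(-0.1332) = 193/329.7 = 0.58538.
t − 60 = 0.58538^(1/-0.1332) = 0.58538^(-7.508) = 55.713, so t = 115.713.
T = 100·t = 11571 K → 11600 K to the nearest 200 K.
M_estimate = 10⁶/11600 = 86.21; M_reference = 10⁶/3200 = 312.50.
ΔM = 86.21 − 312.50 = -226.29 → -226 mireds.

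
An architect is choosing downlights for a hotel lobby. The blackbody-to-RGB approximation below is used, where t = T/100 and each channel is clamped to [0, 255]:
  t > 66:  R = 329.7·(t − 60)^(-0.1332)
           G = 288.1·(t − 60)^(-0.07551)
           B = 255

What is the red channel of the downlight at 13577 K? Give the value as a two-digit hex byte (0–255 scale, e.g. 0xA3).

t = 13577/100 = 135.77; the t > 66 branch applies.
R = 329.7·(135.77 − 60)^(-0.1332) = 329.7·75.77^(-0.1332) = 329.7·0.56189 = 185.255.
Rounded: 185; in hex, 0xB9.

0xB9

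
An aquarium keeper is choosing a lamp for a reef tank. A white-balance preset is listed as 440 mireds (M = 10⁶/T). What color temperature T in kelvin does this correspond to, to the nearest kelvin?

T = 10⁶ / 440 = 2272.73 K → 2273 K.

2273 K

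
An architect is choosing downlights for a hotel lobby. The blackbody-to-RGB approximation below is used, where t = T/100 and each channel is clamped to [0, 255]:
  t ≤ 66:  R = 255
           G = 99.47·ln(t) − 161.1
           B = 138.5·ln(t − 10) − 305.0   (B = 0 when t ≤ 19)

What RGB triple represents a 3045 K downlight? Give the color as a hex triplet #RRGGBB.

t = 3045/100 = 30.45; the t ≤ 66 branch applies.
R = 255 by definition for t ≤ 66.
G = 99.47·ln 30.45 − 161.1 = 99.47·3.4161 − 161.1 = 178.698.
B = 138.5·ln(30.45 − 10) − 305.0 = 138.5·ln 20.45 − 305.0 = 138.5·3.0180 − 305.0 = 112.991.
Rounded: (255, 179, 113).
In hex: #FFB371.

#FFB371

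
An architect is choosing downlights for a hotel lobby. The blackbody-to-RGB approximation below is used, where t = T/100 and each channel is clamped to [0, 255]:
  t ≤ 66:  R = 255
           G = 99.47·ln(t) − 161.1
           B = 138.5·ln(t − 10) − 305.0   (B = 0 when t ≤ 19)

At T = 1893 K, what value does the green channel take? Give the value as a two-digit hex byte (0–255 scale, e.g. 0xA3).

t = 1893/100 = 18.93; the t ≤ 66 branch applies.
G = 99.47·ln 18.93 − 161.1 = 99.47·2.9407 − 161.1 = 131.416.
Rounded: 131; in hex, 0x83.

0x83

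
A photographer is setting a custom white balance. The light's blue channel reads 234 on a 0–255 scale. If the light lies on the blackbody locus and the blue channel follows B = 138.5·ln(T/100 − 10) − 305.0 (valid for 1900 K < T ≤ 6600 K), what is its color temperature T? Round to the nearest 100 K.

5900 K

ln(t − 10) = (234 + 305.0) / 138.5 = 3.8917.
t − 10 = e^3.8917 = 48.994, so t = 58.994.
T = 100·t = 5899 K → 5900 K to the nearest 100 K.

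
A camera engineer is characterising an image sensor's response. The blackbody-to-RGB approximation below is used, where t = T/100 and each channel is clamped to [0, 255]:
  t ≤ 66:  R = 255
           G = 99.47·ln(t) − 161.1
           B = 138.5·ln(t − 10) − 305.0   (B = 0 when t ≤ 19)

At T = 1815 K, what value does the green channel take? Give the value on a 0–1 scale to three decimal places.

t = 1815/100 = 18.15; the t ≤ 66 branch applies.
G = 99.47·ln 18.15 − 161.1 = 99.47·2.8987 − 161.1 = 127.231.
On a 0–1 scale: 127.231/255 = 0.4989 → 0.499.

0.499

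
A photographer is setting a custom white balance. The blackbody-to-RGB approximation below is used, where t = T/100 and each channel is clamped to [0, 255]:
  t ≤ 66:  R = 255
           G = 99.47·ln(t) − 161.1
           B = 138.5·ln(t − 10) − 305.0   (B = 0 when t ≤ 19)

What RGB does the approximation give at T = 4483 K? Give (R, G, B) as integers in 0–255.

t = 4483/100 = 44.83; the t ≤ 66 branch applies.
R = 255 by definition for t ≤ 66.
G = 99.47·ln 44.83 − 161.1 = 99.47·3.8029 − 161.1 = 217.172.
B = 138.5·ln(44.83 − 10) − 305.0 = 138.5·ln 34.83 − 305.0 = 138.5·3.5505 − 305.0 = 186.741.
Rounded: (255, 217, 187).

(255, 217, 187)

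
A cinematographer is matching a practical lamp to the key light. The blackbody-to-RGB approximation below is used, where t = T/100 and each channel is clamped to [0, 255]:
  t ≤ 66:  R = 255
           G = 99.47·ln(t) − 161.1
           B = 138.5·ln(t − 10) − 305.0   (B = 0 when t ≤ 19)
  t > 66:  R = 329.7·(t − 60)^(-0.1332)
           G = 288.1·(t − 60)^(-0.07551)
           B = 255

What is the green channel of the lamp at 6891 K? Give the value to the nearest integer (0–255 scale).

t = 6891/100 = 68.91; the t > 66 branch applies.
G = 288.1·(68.91 − 60)^(-0.07551) = 288.1·8.91^(-0.07551) = 288.1·0.84776 = 244.241.
Rounded: 244.

244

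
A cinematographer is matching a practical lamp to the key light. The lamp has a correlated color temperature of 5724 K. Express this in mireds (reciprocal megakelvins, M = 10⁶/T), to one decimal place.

174.7 mireds

M = 10⁶ / 5724 = 174.703 → 174.7 mireds.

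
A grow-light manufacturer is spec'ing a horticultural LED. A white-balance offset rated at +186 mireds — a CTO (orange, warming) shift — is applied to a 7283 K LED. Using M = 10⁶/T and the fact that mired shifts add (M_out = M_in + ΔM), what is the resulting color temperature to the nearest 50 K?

M_in = 10⁶/7283 = 137.31 mireds.
M_out = 137.31 + (+186) = 323.31 mireds.
T_out = 10⁶/323.31 = 3093.0 K → 3100 K.

3100 K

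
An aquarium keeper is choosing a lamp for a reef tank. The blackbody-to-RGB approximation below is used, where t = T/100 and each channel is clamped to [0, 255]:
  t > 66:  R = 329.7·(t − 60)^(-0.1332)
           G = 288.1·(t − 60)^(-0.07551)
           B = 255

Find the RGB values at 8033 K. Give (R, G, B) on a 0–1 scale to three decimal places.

t = 8033/100 = 80.33; the t > 66 branch applies.
R = 329.7·(80.33 − 60)^(-0.1332) = 329.7·20.33^(-0.1332) = 329.7·0.66951 = 220.737.
G = 288.1·(80.33 − 60)^(-0.07551) = 288.1·20.33^(-0.07551) = 288.1·0.79657 = 229.491.
B = 255 by definition for t > 66.
Dividing each by 255: (0.8656, 0.9000, 1.0000) → (0.866, 0.900, 1.000).

(0.866, 0.900, 1.000)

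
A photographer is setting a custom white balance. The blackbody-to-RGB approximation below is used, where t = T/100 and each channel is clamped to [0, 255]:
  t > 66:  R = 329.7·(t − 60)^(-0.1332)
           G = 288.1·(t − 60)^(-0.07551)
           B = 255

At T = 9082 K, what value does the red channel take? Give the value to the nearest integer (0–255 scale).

209

t = 9082/100 = 90.82; the t > 66 branch applies.
R = 329.7·(90.82 − 60)^(-0.1332) = 329.7·30.82^(-0.1332) = 329.7·0.63341 = 208.837.
Rounded: 209.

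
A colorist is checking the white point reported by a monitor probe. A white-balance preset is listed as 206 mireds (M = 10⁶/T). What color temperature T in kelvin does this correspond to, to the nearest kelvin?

T = 10⁶ / 206 = 4854.37 K → 4854 K.

4854 K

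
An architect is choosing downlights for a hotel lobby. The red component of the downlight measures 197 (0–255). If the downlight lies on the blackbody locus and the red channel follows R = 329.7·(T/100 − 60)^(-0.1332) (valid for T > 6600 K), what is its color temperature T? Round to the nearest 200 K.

10800 K

(t − 60)^(-0.1332) = 197/329.7 = 0.59751.
t − 60 = 0.59751^(1/-0.1332) = 0.59751^(-7.508) = 47.761, so t = 107.761.
T = 100·t = 10776 K → 10800 K to the nearest 200 K.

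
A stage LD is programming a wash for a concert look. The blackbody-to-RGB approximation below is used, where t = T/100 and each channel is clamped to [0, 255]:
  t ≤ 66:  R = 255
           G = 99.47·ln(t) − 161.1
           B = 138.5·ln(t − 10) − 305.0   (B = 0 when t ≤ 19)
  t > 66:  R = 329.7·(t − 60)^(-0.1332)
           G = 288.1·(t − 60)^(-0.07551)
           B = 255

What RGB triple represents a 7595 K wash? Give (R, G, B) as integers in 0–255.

t = 7595/100 = 75.95; the t > 66 branch applies.
R = 329.7·(75.95 − 60)^(-0.1332) = 329.7·15.95^(-0.1332) = 329.7·0.69150 = 227.988.
G = 288.1·(75.95 − 60)^(-0.07551) = 288.1·15.95^(-0.07551) = 288.1·0.81130 = 233.734.
B = 255 by definition for t > 66.
Rounded: (228, 234, 255).

(228, 234, 255)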